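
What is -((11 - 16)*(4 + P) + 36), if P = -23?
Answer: -131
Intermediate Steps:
-((11 - 16)*(4 + P) + 36) = -((11 - 16)*(4 - 23) + 36) = -(-5*(-19) + 36) = -(95 + 36) = -1*131 = -131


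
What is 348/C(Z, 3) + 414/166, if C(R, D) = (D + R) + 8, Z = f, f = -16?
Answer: -27849/415 ≈ -67.106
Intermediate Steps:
Z = -16
C(R, D) = 8 + D + R
348/C(Z, 3) + 414/166 = 348/(8 + 3 - 16) + 414/166 = 348/(-5) + 414*(1/166) = 348*(-⅕) + 207/83 = -348/5 + 207/83 = -27849/415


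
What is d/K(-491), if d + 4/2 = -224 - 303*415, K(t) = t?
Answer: 125971/491 ≈ 256.56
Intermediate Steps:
d = -125971 (d = -2 + (-224 - 303*415) = -2 + (-224 - 125745) = -2 - 125969 = -125971)
d/K(-491) = -125971/(-491) = -125971*(-1/491) = 125971/491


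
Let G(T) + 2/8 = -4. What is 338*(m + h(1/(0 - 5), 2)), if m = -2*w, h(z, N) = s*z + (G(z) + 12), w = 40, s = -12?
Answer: -236093/10 ≈ -23609.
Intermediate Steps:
G(T) = -17/4 (G(T) = -¼ - 4 = -17/4)
h(z, N) = 31/4 - 12*z (h(z, N) = -12*z + (-17/4 + 12) = -12*z + 31/4 = 31/4 - 12*z)
m = -80 (m = -2*40 = -80)
338*(m + h(1/(0 - 5), 2)) = 338*(-80 + (31/4 - 12/(0 - 5))) = 338*(-80 + (31/4 - 12/(-5))) = 338*(-80 + (31/4 - 12*(-⅕))) = 338*(-80 + (31/4 + 12/5)) = 338*(-80 + 203/20) = 338*(-1397/20) = -236093/10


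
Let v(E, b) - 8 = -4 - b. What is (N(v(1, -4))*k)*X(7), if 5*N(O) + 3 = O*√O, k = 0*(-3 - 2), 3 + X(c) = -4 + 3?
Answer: 0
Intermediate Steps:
X(c) = -4 (X(c) = -3 + (-4 + 3) = -3 - 1 = -4)
k = 0 (k = 0*(-5) = 0)
v(E, b) = 4 - b (v(E, b) = 8 + (-4 - b) = 4 - b)
N(O) = -⅗ + O^(3/2)/5 (N(O) = -⅗ + (O*√O)/5 = -⅗ + O^(3/2)/5)
(N(v(1, -4))*k)*X(7) = ((-⅗ + (4 - 1*(-4))^(3/2)/5)*0)*(-4) = ((-⅗ + (4 + 4)^(3/2)/5)*0)*(-4) = ((-⅗ + 8^(3/2)/5)*0)*(-4) = ((-⅗ + (16*√2)/5)*0)*(-4) = ((-⅗ + 16*√2/5)*0)*(-4) = 0*(-4) = 0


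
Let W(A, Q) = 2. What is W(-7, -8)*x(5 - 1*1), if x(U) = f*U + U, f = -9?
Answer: -64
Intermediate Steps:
x(U) = -8*U (x(U) = -9*U + U = -8*U)
W(-7, -8)*x(5 - 1*1) = 2*(-8*(5 - 1*1)) = 2*(-8*(5 - 1)) = 2*(-8*4) = 2*(-32) = -64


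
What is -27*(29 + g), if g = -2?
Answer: -729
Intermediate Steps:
-27*(29 + g) = -27*(29 - 2) = -27*27 = -729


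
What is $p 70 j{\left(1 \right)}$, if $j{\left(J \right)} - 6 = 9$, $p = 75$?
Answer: $78750$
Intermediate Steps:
$j{\left(J \right)} = 15$ ($j{\left(J \right)} = 6 + 9 = 15$)
$p 70 j{\left(1 \right)} = 75 \cdot 70 \cdot 15 = 5250 \cdot 15 = 78750$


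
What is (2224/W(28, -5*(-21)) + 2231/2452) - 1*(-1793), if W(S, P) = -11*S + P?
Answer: 887476153/497756 ≈ 1783.0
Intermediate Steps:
W(S, P) = P - 11*S
(2224/W(28, -5*(-21)) + 2231/2452) - 1*(-1793) = (2224/(-5*(-21) - 11*28) + 2231/2452) - 1*(-1793) = (2224/(105 - 308) + 2231*(1/2452)) + 1793 = (2224/(-203) + 2231/2452) + 1793 = (2224*(-1/203) + 2231/2452) + 1793 = (-2224/203 + 2231/2452) + 1793 = -5000355/497756 + 1793 = 887476153/497756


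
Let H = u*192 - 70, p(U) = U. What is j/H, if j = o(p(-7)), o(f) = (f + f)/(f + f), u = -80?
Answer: -1/15430 ≈ -6.4809e-5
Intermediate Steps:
o(f) = 1 (o(f) = (2*f)/((2*f)) = (2*f)*(1/(2*f)) = 1)
j = 1
H = -15430 (H = -80*192 - 70 = -15360 - 70 = -15430)
j/H = 1/(-15430) = 1*(-1/15430) = -1/15430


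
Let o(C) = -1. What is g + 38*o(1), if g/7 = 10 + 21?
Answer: 179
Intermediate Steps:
g = 217 (g = 7*(10 + 21) = 7*31 = 217)
g + 38*o(1) = 217 + 38*(-1) = 217 - 38 = 179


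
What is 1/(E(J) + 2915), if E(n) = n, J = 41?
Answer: 1/2956 ≈ 0.00033830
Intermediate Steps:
1/(E(J) + 2915) = 1/(41 + 2915) = 1/2956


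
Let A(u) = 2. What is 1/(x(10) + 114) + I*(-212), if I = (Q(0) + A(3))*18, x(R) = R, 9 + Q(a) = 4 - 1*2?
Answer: 2365921/124 ≈ 19080.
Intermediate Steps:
Q(a) = -7 (Q(a) = -9 + (4 - 1*2) = -9 + (4 - 2) = -9 + 2 = -7)
I = -90 (I = (-7 + 2)*18 = -5*18 = -90)
1/(x(10) + 114) + I*(-212) = 1/(10 + 114) - 90*(-212) = 1/124 + 19080 = 2365921/124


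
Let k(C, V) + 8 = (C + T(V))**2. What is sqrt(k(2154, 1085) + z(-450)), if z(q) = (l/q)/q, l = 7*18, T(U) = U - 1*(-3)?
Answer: sqrt(236487510014)/150 ≈ 3242.0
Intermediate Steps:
T(U) = 3 + U (T(U) = U + 3 = 3 + U)
l = 126
k(C, V) = -8 + (3 + C + V)**2 (k(C, V) = -8 + (C + (3 + V))**2 = -8 + (3 + C + V)**2)
z(q) = 126/q**2 (z(q) = (126/q)/q = 126/q**2)
sqrt(k(2154, 1085) + z(-450)) = sqrt((-8 + (3 + 2154 + 1085)**2) + 126/(-450)**2) = sqrt((-8 + 3242**2) + 126*(1/202500)) = sqrt((-8 + 10510564) + 7/11250) = sqrt(10510556 + 7/11250) = sqrt(118243755007/11250) = sqrt(236487510014)/150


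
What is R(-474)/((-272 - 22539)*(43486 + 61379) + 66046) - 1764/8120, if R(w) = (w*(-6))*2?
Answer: -150698246067/693682746010 ≈ -0.21724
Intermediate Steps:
R(w) = -12*w (R(w) = -6*w*2 = -12*w)
R(-474)/((-272 - 22539)*(43486 + 61379) + 66046) - 1764/8120 = (-12*(-474))/((-272 - 22539)*(43486 + 61379) + 66046) - 1764/8120 = 5688/(-22811*104865 + 66046) - 1764*1/8120 = 5688/(-2392075515 + 66046) - 63/290 = 5688/(-2392009469) - 63/290 = 5688*(-1/2392009469) - 63/290 = -5688/2392009469 - 63/290 = -150698246067/693682746010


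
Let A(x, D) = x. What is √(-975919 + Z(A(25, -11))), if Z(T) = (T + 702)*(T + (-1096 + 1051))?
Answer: 3*I*√110051 ≈ 995.22*I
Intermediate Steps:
Z(T) = (-45 + T)*(702 + T) (Z(T) = (702 + T)*(T - 45) = (702 + T)*(-45 + T) = (-45 + T)*(702 + T))
√(-975919 + Z(A(25, -11))) = √(-975919 + (-31590 + 25² + 657*25)) = √(-975919 + (-31590 + 625 + 16425)) = √(-975919 - 14540) = √(-990459) = 3*I*√110051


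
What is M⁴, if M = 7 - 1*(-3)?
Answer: 10000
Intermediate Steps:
M = 10 (M = 7 + 3 = 10)
M⁴ = 10⁴ = 10000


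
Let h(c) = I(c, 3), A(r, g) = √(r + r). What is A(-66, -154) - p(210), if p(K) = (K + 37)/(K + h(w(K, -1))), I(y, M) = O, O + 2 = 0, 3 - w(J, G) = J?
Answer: -19/16 + 2*I*√33 ≈ -1.1875 + 11.489*I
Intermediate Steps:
w(J, G) = 3 - J
A(r, g) = √2*√r (A(r, g) = √(2*r) = √2*√r)
O = -2 (O = -2 + 0 = -2)
I(y, M) = -2
h(c) = -2
p(K) = (37 + K)/(-2 + K) (p(K) = (K + 37)/(K - 2) = (37 + K)/(-2 + K))
A(-66, -154) - p(210) = √2*√(-66) - (37 + 210)/(-2 + 210) = √2*(I*√66) - 247/208 = 2*I*√33 - 247/208 = 2*I*√33 - 1*19/16 = 2*I*√33 - 19/16 = -19/16 + 2*I*√33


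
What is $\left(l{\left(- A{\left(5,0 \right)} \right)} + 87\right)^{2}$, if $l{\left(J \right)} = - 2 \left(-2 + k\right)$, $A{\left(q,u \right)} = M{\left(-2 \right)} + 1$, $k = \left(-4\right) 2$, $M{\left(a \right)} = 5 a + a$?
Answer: $11449$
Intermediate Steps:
$M{\left(a \right)} = 6 a$
$k = -8$
$A{\left(q,u \right)} = -11$ ($A{\left(q,u \right)} = 6 \left(-2\right) + 1 = -12 + 1 = -11$)
$l{\left(J \right)} = 20$ ($l{\left(J \right)} = - 2 \left(-2 - 8\right) = \left(-2\right) \left(-10\right) = 20$)
$\left(l{\left(- A{\left(5,0 \right)} \right)} + 87\right)^{2} = \left(20 + 87\right)^{2} = 107^{2} = 11449$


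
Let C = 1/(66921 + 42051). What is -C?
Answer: -1/108972 ≈ -9.1767e-6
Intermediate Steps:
C = 1/108972 ≈ 9.1767e-6
-C = -1*1/108972 = -1/108972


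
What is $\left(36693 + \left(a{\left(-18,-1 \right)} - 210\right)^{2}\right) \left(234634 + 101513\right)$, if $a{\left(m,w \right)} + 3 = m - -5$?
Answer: $29503286043$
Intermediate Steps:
$a{\left(m,w \right)} = 2 + m$ ($a{\left(m,w \right)} = -3 + \left(m - -5\right) = -3 + \left(m + 5\right) = -3 + \left(5 + m\right) = 2 + m$)
$\left(36693 + \left(a{\left(-18,-1 \right)} - 210\right)^{2}\right) \left(234634 + 101513\right) = \left(36693 + \left(\left(2 - 18\right) - 210\right)^{2}\right) \left(234634 + 101513\right) = \left(36693 + \left(-16 - 210\right)^{2}\right) 336147 = \left(36693 + \left(-226\right)^{2}\right) 336147 = \left(36693 + 51076\right) 336147 = 87769 \cdot 336147 = 29503286043$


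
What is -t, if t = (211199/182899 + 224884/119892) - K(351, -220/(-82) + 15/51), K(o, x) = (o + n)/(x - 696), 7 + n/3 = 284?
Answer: -12541103052409180/2648024159314899 ≈ -4.7360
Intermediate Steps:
n = 831 (n = -21 + 3*284 = -21 + 852 = 831)
K(o, x) = (831 + o)/(-696 + x) (K(o, x) = (o + 831)/(x - 696) = (831 + o)/(-696 + x))
t = 12541103052409180/2648024159314899 (t = (211199/182899 + 224884/119892) - (831 + 351)/(-696 + (-220/(-82) + 15/51)) = (211199*(1/182899) + 224884*(1/119892)) - 1182/(-696 + (-220*(-1/82) + 15*(1/51))) = (211199/182899 + 56221/29973) - 1182/(-696 + (110/41 + 5/17)) = 16613032306/5482031727 - 1182/(-696 + 2075/697) = 16613032306/5482031727 - 1182/(-483037/697) = 16613032306/5482031727 - (-697)*1182/483037 = 16613032306/5482031727 - 1*(-823854/483037) = 16613032306/5482031727 + 823854/483037 = 12541103052409180/2648024159314899 ≈ 4.7360)
-t = -1*12541103052409180/2648024159314899 = -12541103052409180/2648024159314899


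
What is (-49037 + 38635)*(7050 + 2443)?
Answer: -98746186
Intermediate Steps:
(-49037 + 38635)*(7050 + 2443) = -10402*9493 = -98746186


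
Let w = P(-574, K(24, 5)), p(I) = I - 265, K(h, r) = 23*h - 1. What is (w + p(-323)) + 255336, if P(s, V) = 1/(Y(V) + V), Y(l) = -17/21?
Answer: 2943358413/11554 ≈ 2.5475e+5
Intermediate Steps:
K(h, r) = -1 + 23*h
p(I) = -265 + I
Y(l) = -17/21 (Y(l) = -17*1/21 = -17/21)
P(s, V) = 1/(-17/21 + V)
w = 21/11554 (w = 21/(-17 + 21*(-1 + 23*24)) = 21/(-17 + 21*(-1 + 552)) = 21/(-17 + 21*551) = 21/(-17 + 11571) = 21/11554 ≈ 0.0018176)
(w + p(-323)) + 255336 = (21/11554 + (-265 - 323)) + 255336 = (21/11554 - 588) + 255336 = -6793731/11554 + 255336 = 2943358413/11554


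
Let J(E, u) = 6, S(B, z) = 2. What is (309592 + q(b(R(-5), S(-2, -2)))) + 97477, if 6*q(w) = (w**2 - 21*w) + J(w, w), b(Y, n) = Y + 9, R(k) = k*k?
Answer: 1221431/3 ≈ 4.0714e+5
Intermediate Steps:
R(k) = k**2
b(Y, n) = 9 + Y
q(w) = 1 - 7*w/2 + w**2/6 (q(w) = ((w**2 - 21*w) + 6)/6 = (6 + w**2 - 21*w)/6 = 1 - 7*w/2 + w**2/6)
(309592 + q(b(R(-5), S(-2, -2)))) + 97477 = (309592 + (1 - 7*(9 + (-5)**2)/2 + (9 + (-5)**2)**2/6)) + 97477 = (309592 + (1 - 7*(9 + 25)/2 + (9 + 25)**2/6)) + 97477 = (309592 + (1 - 7/2*34 + (1/6)*34**2)) + 97477 = (309592 + (1 - 119 + (1/6)*1156)) + 97477 = (309592 + (1 - 119 + 578/3)) + 97477 = (309592 + 224/3) + 97477 = 929000/3 + 97477 = 1221431/3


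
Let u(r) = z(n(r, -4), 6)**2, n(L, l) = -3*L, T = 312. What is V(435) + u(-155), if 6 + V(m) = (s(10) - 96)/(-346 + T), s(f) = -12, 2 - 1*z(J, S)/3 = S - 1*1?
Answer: 1329/17 ≈ 78.177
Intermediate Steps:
z(J, S) = 9 - 3*S (z(J, S) = 6 - 3*(S - 1*1) = 6 - 3*(S - 1) = 6 - 3*(-1 + S) = 6 + (3 - 3*S) = 9 - 3*S)
u(r) = 81 (u(r) = (9 - 3*6)**2 = (9 - 18)**2 = (-9)**2 = 81)
V(m) = -48/17 (V(m) = -6 + (-12 - 96)/(-346 + 312) = -6 - 108/(-34) = -6 - 108*(-1/34) = -6 + 54/17 = -48/17)
V(435) + u(-155) = -48/17 + 81 = 1329/17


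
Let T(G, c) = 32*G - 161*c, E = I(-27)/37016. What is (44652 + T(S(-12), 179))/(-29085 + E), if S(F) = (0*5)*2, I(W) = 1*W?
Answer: -586074328/1076610387 ≈ -0.54437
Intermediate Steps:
I(W) = W
E = -27/37016 ≈ -0.00072941
S(F) = 0 (S(F) = 0*2 = 0)
T(G, c) = -161*c + 32*G
(44652 + T(S(-12), 179))/(-29085 + E) = (44652 + (-161*179 + 32*0))/(-29085 - 27/37016) = (44652 + (-28819 + 0))/(-1076610387/37016) = (44652 - 28819)*(-37016/1076610387) = 15833*(-37016/1076610387) = -586074328/1076610387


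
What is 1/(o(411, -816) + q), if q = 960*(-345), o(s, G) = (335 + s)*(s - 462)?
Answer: -1/369246 ≈ -2.7082e-6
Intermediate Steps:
o(s, G) = (-462 + s)*(335 + s) (o(s, G) = (335 + s)*(-462 + s) = (-462 + s)*(335 + s))
q = -331200
1/(o(411, -816) + q) = 1/((-154770 + 411² - 127*411) - 331200) = 1/((-154770 + 168921 - 52197) - 331200) = 1/(-38046 - 331200) = 1/(-369246) = -1/369246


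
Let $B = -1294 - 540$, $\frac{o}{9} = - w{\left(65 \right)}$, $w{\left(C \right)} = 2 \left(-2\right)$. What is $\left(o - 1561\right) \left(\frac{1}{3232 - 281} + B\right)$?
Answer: $\frac{8253502825}{2951} \approx 2.7968 \cdot 10^{6}$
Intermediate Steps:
$w{\left(C \right)} = -4$
$o = 36$ ($o = 9 \left(\left(-1\right) \left(-4\right)\right) = 9 \cdot 4 = 36$)
$B = -1834$ ($B = -1294 - 540 = -1834$)
$\left(o - 1561\right) \left(\frac{1}{3232 - 281} + B\right) = \left(36 - 1561\right) \left(\frac{1}{3232 - 281} - 1834\right) = - 1525 \left(\frac{1}{2951} - 1834\right) = \left(-1525\right) \left(- \frac{5412133}{2951}\right) = \frac{8253502825}{2951}$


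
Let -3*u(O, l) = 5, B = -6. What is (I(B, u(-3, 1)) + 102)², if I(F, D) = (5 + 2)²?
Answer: 22801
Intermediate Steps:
u(O, l) = -5/3 (u(O, l) = -⅓*5 = -5/3)
I(F, D) = 49 (I(F, D) = 7² = 49)
(I(B, u(-3, 1)) + 102)² = (49 + 102)² = 151² = 22801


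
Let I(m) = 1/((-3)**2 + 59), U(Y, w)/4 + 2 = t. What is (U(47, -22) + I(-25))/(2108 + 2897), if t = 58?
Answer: 15233/340340 ≈ 0.044758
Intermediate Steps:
U(Y, w) = 224 (U(Y, w) = -8 + 4*58 = -8 + 232 = 224)
I(m) = 1/68 (I(m) = 1/(9 + 59) = 1/68)
(U(47, -22) + I(-25))/(2108 + 2897) = (224 + 1/68)/(2108 + 2897) = (15233/68)/5005 = (15233/68)*(1/5005) = 15233/340340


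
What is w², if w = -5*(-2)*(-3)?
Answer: 900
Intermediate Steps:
w = -30 (w = 10*(-3) = -30)
w² = (-30)² = 900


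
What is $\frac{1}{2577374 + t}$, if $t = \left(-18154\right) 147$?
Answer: $- \frac{1}{91264} \approx -1.0957 \cdot 10^{-5}$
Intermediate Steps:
$t = -2668638$
$\frac{1}{2577374 + t} = \frac{1}{2577374 - 2668638} = \frac{1}{-91264} = - \frac{1}{91264}$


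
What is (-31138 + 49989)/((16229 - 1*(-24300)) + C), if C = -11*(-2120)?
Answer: 18851/63849 ≈ 0.29524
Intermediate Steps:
C = 23320
(-31138 + 49989)/((16229 - 1*(-24300)) + C) = (-31138 + 49989)/((16229 - 1*(-24300)) + 23320) = 18851/((16229 + 24300) + 23320) = 18851/(40529 + 23320) = 18851/63849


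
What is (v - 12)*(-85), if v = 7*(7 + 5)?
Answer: -6120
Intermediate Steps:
v = 84 (v = 7*12 = 84)
(v - 12)*(-85) = (84 - 12)*(-85) = 72*(-85) = -6120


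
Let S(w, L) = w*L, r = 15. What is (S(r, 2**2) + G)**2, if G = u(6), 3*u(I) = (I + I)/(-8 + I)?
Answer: 3364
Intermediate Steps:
S(w, L) = L*w
u(I) = 2*I/(3*(-8 + I)) (u(I) = ((I + I)/(-8 + I))/3 = ((2*I)/(-8 + I))/3 = (2*I/(-8 + I))/3 = 2*I/(3*(-8 + I)))
G = -2 (G = (2/3)*6/(-8 + 6) = (2/3)*6/(-2) = (2/3)*6*(-1/2) = -2)
(S(r, 2**2) + G)**2 = (2**2*15 - 2)**2 = (4*15 - 2)**2 = (60 - 2)**2 = 58**2 = 3364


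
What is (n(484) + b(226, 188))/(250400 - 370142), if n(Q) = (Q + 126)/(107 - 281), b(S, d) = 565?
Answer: -24425/5208777 ≈ -0.0046892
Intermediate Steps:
n(Q) = -21/29 - Q/174 (n(Q) = (126 + Q)/(-174) = (126 + Q)*(-1/174) = -21/29 - Q/174)
(n(484) + b(226, 188))/(250400 - 370142) = ((-21/29 - 1/174*484) + 565)/(250400 - 370142) = ((-21/29 - 242/87) + 565)/(-119742) = (-305/87 + 565)*(-1/119742) = (48850/87)*(-1/119742) = -24425/5208777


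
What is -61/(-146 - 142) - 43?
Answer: -12323/288 ≈ -42.788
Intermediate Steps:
-61/(-146 - 142) - 43 = -61/(-288) - 43 = -1/288*(-61) - 43 = 61/288 - 43 = -12323/288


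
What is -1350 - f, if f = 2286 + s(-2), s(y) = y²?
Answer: -3640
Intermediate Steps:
f = 2290 (f = 2286 + (-2)² = 2286 + 4 = 2290)
-1350 - f = -1350 - 1*2290 = -1350 - 2290 = -3640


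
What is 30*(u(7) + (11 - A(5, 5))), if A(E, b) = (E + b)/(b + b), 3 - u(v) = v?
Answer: 180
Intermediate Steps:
u(v) = 3 - v
A(E, b) = (E + b)/(2*b) (A(E, b) = (E + b)/((2*b)) = (E + b)*(1/(2*b)) = (E + b)/(2*b))
30*(u(7) + (11 - A(5, 5))) = 30*((3 - 1*7) + (11 - (5 + 5)/(2*5))) = 30*((3 - 7) + (11 - 10/(2*5))) = 30*(-4 + (11 - 1*1)) = 30*(-4 + (11 - 1)) = 30*(-4 + 10) = 30*6 = 180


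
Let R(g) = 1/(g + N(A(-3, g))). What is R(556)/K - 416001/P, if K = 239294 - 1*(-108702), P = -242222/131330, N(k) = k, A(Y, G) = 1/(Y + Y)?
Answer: 15851428927916427783/70278694379630 ≈ 2.2555e+5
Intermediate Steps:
A(Y, G) = 1/(2*Y)
R(g) = 1/(-⅙ + g) (R(g) = 1/(g + (½)/(-3)) = 1/(g + (½)*(-⅓)) = 1/(g - ⅙) = 1/(-⅙ + g))
P = -121111/65665 (P = -242222*1/131330 = -121111/65665 ≈ -1.8444)
K = 347996 (K = 239294 + 108702 = 347996)
R(556)/K - 416001/P = (6/(-1 + 6*556))/347996 - 416001/(-121111/65665) = (6/(-1 + 3336))*(1/347996) - 416001*(-65665/121111) = (6/3335)*(1/347996) + 27316705665/121111 = 3/580283330 + 27316705665/121111 = 15851428927916427783/70278694379630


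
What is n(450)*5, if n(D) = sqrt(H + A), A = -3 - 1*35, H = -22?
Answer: 10*I*sqrt(15) ≈ 38.73*I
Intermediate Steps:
A = -38 (A = -3 - 35 = -38)
n(D) = 2*I*sqrt(15) (n(D) = sqrt(-22 - 38) = sqrt(-60) = 2*I*sqrt(15))
n(450)*5 = (2*I*sqrt(15))*5 = 10*I*sqrt(15)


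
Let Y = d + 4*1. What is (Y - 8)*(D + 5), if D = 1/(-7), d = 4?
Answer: 0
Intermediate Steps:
Y = 8 (Y = 4 + 4*1 = 4 + 4 = 8)
D = -⅐ ≈ -0.14286
(Y - 8)*(D + 5) = (8 - 8)*(-⅐ + 5) = 0*(34/7) = 0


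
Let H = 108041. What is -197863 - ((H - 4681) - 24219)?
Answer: -277004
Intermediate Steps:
-197863 - ((H - 4681) - 24219) = -197863 - ((108041 - 4681) - 24219) = -197863 - (103360 - 24219) = -197863 - 1*79141 = -197863 - 79141 = -277004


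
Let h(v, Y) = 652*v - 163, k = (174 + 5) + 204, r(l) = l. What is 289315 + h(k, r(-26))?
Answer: 538868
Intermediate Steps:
k = 383 (k = 179 + 204 = 383)
h(v, Y) = -163 + 652*v
289315 + h(k, r(-26)) = 289315 + (-163 + 652*383) = 289315 + (-163 + 249716) = 289315 + 249553 = 538868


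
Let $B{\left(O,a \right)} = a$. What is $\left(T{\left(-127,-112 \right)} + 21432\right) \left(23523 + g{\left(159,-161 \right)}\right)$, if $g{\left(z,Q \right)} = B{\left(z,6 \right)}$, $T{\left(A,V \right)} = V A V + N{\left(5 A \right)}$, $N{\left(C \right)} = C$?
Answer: $-36994434939$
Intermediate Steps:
$T{\left(A,V \right)} = 5 A + A V^{2}$ ($T{\left(A,V \right)} = V A V + 5 A = A V V + 5 A = A V^{2} + 5 A = 5 A + A V^{2}$)
$g{\left(z,Q \right)} = 6$
$\left(T{\left(-127,-112 \right)} + 21432\right) \left(23523 + g{\left(159,-161 \right)}\right) = \left(- 127 \left(5 + \left(-112\right)^{2}\right) + 21432\right) \left(23523 + 6\right) = \left(- 127 \left(5 + 12544\right) + 21432\right) 23529 = \left(\left(-127\right) 12549 + 21432\right) 23529 = \left(-1593723 + 21432\right) 23529 = \left(-1572291\right) 23529 = -36994434939$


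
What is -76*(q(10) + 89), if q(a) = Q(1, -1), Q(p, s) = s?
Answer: -6688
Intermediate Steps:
q(a) = -1
-76*(q(10) + 89) = -76*(-1 + 89) = -76*88 = -6688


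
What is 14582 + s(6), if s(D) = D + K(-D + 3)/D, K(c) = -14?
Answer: 43757/3 ≈ 14586.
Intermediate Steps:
s(D) = D - 14/D
14582 + s(6) = 14582 + (6 - 14/6) = 14582 + (6 - 14*⅙) = 14582 + (6 - 7/3) = 14582 + 11/3 = 43757/3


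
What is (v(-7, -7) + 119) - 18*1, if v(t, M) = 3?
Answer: 104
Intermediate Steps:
(v(-7, -7) + 119) - 18*1 = (3 + 119) - 18*1 = 122 - 18 = 104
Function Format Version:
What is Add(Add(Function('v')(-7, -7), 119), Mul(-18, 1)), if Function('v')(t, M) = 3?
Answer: 104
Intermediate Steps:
Add(Add(Function('v')(-7, -7), 119), Mul(-18, 1)) = Add(Add(3, 119), Mul(-18, 1)) = Add(122, -18) = 104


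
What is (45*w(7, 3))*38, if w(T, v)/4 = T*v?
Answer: 143640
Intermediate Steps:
w(T, v) = 4*T*v (w(T, v) = 4*(T*v) = 4*T*v)
(45*w(7, 3))*38 = (45*(4*7*3))*38 = (45*84)*38 = 3780*38 = 143640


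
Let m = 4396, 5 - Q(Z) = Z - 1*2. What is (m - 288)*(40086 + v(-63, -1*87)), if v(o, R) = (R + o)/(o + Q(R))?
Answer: 5104255728/31 ≈ 1.6465e+8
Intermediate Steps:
Q(Z) = 7 - Z (Q(Z) = 5 - (Z - 1*2) = 5 - (Z - 2) = 5 - (-2 + Z) = 5 + (2 - Z) = 7 - Z)
v(o, R) = (R + o)/(7 + o - R) (v(o, R) = (R + o)/(o + (7 - R)) = (R + o)/(7 + o - R))
(m - 288)*(40086 + v(-63, -1*87)) = (4396 - 288)*(40086 + (-1*87 - 63)/(7 - 63 - (-1)*87)) = 4108*(40086 + (-87 - 63)/(7 - 63 - 1*(-87))) = 4108*(40086 - 150/(7 - 63 + 87)) = 4108*(40086 - 150/31) = 4108*(1242516/31) = 5104255728/31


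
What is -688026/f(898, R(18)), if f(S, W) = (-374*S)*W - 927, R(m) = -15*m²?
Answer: -229342/544079931 ≈ -0.00042152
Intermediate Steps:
f(S, W) = -927 - 374*S*W (f(S, W) = -374*S*W - 927 = -927 - 374*S*W)
-688026/f(898, R(18)) = -688026/(-927 - 374*898*(-15*18²)) = -688026/(-927 - 374*898*(-15*324)) = -688026/(-927 - 374*898*(-4860)) = -688026/(-927 + 1632240720) = -688026/1632239793 = -688026*1/1632239793 = -229342/544079931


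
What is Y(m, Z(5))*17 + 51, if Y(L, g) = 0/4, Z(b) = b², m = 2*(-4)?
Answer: 51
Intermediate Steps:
m = -8
Y(L, g) = 0 (Y(L, g) = 0*(¼) = 0)
Y(m, Z(5))*17 + 51 = 0*17 + 51 = 0 + 51 = 51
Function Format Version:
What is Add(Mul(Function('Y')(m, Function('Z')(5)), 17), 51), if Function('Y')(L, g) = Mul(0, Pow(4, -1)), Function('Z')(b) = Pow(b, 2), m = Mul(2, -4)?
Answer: 51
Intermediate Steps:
m = -8
Function('Y')(L, g) = 0 (Function('Y')(L, g) = Mul(0, Rational(1, 4)) = 0)
Add(Mul(Function('Y')(m, Function('Z')(5)), 17), 51) = Add(Mul(0, 17), 51) = Add(0, 51) = 51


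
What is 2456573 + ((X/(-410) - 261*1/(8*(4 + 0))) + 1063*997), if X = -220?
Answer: 4613485811/1312 ≈ 3.5164e+6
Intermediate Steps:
2456573 + ((X/(-410) - 261*1/(8*(4 + 0))) + 1063*997) = 2456573 + ((-220/(-410) - 261*1/(8*(4 + 0))) + 1063*997) = 2456573 + ((-220*(-1/410) - 261/(4*8)) + 1059811) = 2456573 + ((22/41 - 261/32) + 1059811) = 2456573 + (-9997/1312 + 1059811) = 2456573 + 1390462035/1312 = 4613485811/1312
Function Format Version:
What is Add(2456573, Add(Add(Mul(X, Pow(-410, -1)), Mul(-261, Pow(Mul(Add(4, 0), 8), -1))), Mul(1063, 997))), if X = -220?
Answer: Rational(4613485811, 1312) ≈ 3.5164e+6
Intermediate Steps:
Add(2456573, Add(Add(Mul(X, Pow(-410, -1)), Mul(-261, Pow(Mul(Add(4, 0), 8), -1))), Mul(1063, 997))) = Add(2456573, Add(Add(Mul(-220, Pow(-410, -1)), Mul(-261, Pow(Mul(Add(4, 0), 8), -1))), Mul(1063, 997))) = Add(2456573, Add(Add(Mul(-220, Rational(-1, 410)), Mul(-261, Pow(Mul(4, 8), -1))), 1059811)) = Add(2456573, Add(Add(Rational(22, 41), Mul(-261, Pow(32, -1))), 1059811)) = Add(2456573, Add(Add(Rational(22, 41), Mul(-261, Rational(1, 32))), 1059811)) = Add(2456573, Add(Add(Rational(22, 41), Rational(-261, 32)), 1059811)) = Add(2456573, Add(Rational(-9997, 1312), 1059811)) = Add(2456573, Rational(1390462035, 1312)) = Rational(4613485811, 1312)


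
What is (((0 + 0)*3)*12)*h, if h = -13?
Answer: 0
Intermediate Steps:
(((0 + 0)*3)*12)*h = (((0 + 0)*3)*12)*(-13) = ((0*3)*12)*(-13) = (0*12)*(-13) = 0*(-13) = 0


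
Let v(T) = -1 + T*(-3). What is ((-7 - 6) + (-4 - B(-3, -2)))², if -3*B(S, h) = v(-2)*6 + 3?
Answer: 36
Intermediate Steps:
v(T) = -1 - 3*T
B(S, h) = -11 (B(S, h) = -((-1 - 3*(-2))*6 + 3)/3 = -((-1 + 6)*6 + 3)/3 = -(5*6 + 3)/3 = -(30 + 3)/3 = -⅓*33 = -11)
((-7 - 6) + (-4 - B(-3, -2)))² = ((-7 - 6) + (-4 - 1*(-11)))² = (-13 + (-4 + 11))² = (-13 + 7)² = (-6)² = 36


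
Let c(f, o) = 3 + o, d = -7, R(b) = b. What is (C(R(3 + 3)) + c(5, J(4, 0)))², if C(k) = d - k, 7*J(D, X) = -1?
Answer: 5041/49 ≈ 102.88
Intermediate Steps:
J(D, X) = -⅐ (J(D, X) = (⅐)*(-1) = -⅐)
C(k) = -7 - k
(C(R(3 + 3)) + c(5, J(4, 0)))² = ((-7 - (3 + 3)) + (3 - ⅐))² = ((-7 - 1*6) + 20/7)² = ((-7 - 6) + 20/7)² = (-13 + 20/7)² = (-71/7)² = 5041/49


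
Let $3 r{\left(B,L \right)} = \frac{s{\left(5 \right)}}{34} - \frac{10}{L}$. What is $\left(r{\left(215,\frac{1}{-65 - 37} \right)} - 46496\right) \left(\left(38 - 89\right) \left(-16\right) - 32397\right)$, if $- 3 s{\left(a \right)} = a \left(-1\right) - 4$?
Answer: $\frac{49560158043}{34} \approx 1.4577 \cdot 10^{9}$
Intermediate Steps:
$s{\left(a \right)} = \frac{4}{3} + \frac{a}{3}$ ($s{\left(a \right)} = - \frac{a \left(-1\right) - 4}{3} = - \frac{- a - 4}{3} = - \frac{-4 - a}{3} = \frac{4}{3} + \frac{a}{3}$)
$r{\left(B,L \right)} = \frac{1}{34} - \frac{10}{3 L}$ ($r{\left(B,L \right)} = \frac{\frac{\frac{4}{3} + \frac{1}{3} \cdot 5}{34} - \frac{10}{L}}{3} = \frac{\left(\frac{4}{3} + \frac{5}{3}\right) \frac{1}{34} - \frac{10}{L}}{3} = \frac{3 \cdot \frac{1}{34} - \frac{10}{L}}{3} = \frac{\frac{3}{34} - \frac{10}{L}}{3} = \frac{1}{34} - \frac{10}{3 L}$)
$\left(r{\left(215,\frac{1}{-65 - 37} \right)} - 46496\right) \left(\left(38 - 89\right) \left(-16\right) - 32397\right) = \left(\frac{-340 + \frac{3}{-65 - 37}}{102 \frac{1}{-65 - 37}} - 46496\right) \left(\left(38 - 89\right) \left(-16\right) - 32397\right) = \left(\frac{-340 + \frac{3}{-102}}{102 \frac{1}{-102}} - 46496\right) \left(\left(-51\right) \left(-16\right) - 32397\right) = \left(\frac{-340 + 3 \left(- \frac{1}{102}\right)}{102 \left(- \frac{1}{102}\right)} - 46496\right) \left(816 - 32397\right) = \left(\frac{1}{102} \left(-102\right) \left(-340 - \frac{1}{34}\right) - 46496\right) \left(-31581\right) = \left(\frac{1}{102} \left(-102\right) \left(- \frac{11561}{34}\right) - 46496\right) \left(-31581\right) = \left(\frac{11561}{34} - 46496\right) \left(-31581\right) = \left(- \frac{1569303}{34}\right) \left(-31581\right) = \frac{49560158043}{34}$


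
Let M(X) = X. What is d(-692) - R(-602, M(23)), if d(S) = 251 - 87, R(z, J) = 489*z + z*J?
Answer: 308388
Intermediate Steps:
R(z, J) = 489*z + J*z
d(S) = 164
d(-692) - R(-602, M(23)) = 164 - (-602)*(489 + 23) = 164 - (-602)*512 = 164 - 1*(-308224) = 164 + 308224 = 308388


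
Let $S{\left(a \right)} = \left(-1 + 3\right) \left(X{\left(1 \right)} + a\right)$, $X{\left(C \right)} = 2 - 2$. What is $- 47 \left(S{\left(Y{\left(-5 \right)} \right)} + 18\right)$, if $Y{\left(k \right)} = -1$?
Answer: $-752$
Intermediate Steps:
$X{\left(C \right)} = 0$
$S{\left(a \right)} = 2 a$ ($S{\left(a \right)} = \left(-1 + 3\right) \left(0 + a\right) = 2 a$)
$- 47 \left(S{\left(Y{\left(-5 \right)} \right)} + 18\right) = - 47 \left(2 \left(-1\right) + 18\right) = - 47 \left(-2 + 18\right) = \left(-47\right) 16 = -752$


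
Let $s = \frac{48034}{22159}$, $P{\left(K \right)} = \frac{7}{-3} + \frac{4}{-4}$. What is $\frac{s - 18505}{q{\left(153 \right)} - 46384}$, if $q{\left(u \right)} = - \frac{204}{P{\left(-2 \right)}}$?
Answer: $\frac{2050021305}{5132334626} \approx 0.39943$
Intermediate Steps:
$P{\left(K \right)} = - \frac{10}{3}$ ($P{\left(K \right)} = 7 \left(- \frac{1}{3}\right) + 4 \left(- \frac{1}{4}\right) = - \frac{7}{3} - 1 = - \frac{10}{3}$)
$s = \frac{48034}{22159}$ ($s = 48034 \cdot \frac{1}{22159} = \frac{48034}{22159} \approx 2.1677$)
$q{\left(u \right)} = \frac{306}{5}$ ($q{\left(u \right)} = - \frac{204}{- \frac{10}{3}} = \left(-204\right) \left(- \frac{3}{10}\right) = \frac{306}{5}$)
$\frac{s - 18505}{q{\left(153 \right)} - 46384} = \frac{\frac{48034}{22159} - 18505}{\frac{306}{5} - 46384} = - \frac{410004261}{22159 \left(- \frac{231614}{5}\right)} = \left(- \frac{410004261}{22159}\right) \left(- \frac{5}{231614}\right) = \frac{2050021305}{5132334626}$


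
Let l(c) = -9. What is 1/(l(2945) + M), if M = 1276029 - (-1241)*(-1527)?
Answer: -1/618987 ≈ -1.6155e-6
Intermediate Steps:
M = -618978 (M = 1276029 - 1*1895007 = 1276029 - 1895007 = -618978)
1/(l(2945) + M) = 1/(-9 - 618978) = 1/(-618987) = -1/618987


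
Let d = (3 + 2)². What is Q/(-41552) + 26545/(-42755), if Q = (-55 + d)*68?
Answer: -25394441/44413894 ≈ -0.57177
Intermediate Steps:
d = 25 (d = 5² = 25)
Q = -2040 (Q = (-55 + 25)*68 = -30*68 = -2040)
Q/(-41552) + 26545/(-42755) = -2040/(-41552) + 26545/(-42755) = -2040*(-1/41552) + 26545*(-1/42755) = 255/5194 - 5309/8551 = -25394441/44413894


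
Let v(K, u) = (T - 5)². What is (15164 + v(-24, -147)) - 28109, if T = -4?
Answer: -12864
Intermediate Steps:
v(K, u) = 81 (v(K, u) = (-4 - 5)² = (-9)² = 81)
(15164 + v(-24, -147)) - 28109 = (15164 + 81) - 28109 = 15245 - 28109 = -12864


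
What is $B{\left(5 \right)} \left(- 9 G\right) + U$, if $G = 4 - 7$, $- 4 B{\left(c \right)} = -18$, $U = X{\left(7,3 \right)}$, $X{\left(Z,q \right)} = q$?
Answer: $\frac{249}{2} \approx 124.5$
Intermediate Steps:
$U = 3$
$B{\left(c \right)} = \frac{9}{2}$ ($B{\left(c \right)} = \left(- \frac{1}{4}\right) \left(-18\right) = \frac{9}{2}$)
$G = -3$ ($G = 4 - 7 = -3$)
$B{\left(5 \right)} \left(- 9 G\right) + U = \frac{9 \left(\left(-9\right) \left(-3\right)\right)}{2} + 3 = \frac{9}{2} \cdot 27 + 3 = \frac{243}{2} + 3 = \frac{249}{2}$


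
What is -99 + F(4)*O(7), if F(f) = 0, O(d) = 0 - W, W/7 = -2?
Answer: -99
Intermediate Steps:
W = -14 (W = 7*(-2) = -14)
O(d) = 14 (O(d) = 0 - 1*(-14) = 0 + 14 = 14)
-99 + F(4)*O(7) = -99 + 0*14 = -99 + 0 = -99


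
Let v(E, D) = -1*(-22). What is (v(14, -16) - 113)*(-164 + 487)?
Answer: -29393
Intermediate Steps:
v(E, D) = 22
(v(14, -16) - 113)*(-164 + 487) = (22 - 113)*(-164 + 487) = -91*323 = -29393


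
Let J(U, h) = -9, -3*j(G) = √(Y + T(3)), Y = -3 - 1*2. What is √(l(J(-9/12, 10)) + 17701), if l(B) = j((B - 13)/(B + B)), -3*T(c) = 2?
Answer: √(159309 - I*√51)/3 ≈ 133.05 - 0.002982*I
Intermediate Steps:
Y = -5 (Y = -3 - 2 = -5)
T(c) = -⅔ (T(c) = -⅓*2 = -⅔)
j(G) = -I*√51/9 (j(G) = -√(-5 - ⅔)/3 = -I*√51/9)
l(B) = -I*√51/9
√(l(J(-9/12, 10)) + 17701) = √(-I*√51/9 + 17701) = √(17701 - I*√51/9)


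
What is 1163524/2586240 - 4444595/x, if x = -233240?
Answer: 73538560691/3770091360 ≈ 19.506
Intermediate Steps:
1163524/2586240 - 4444595/x = 1163524/2586240 - 4444595/(-233240) = 1163524*(1/2586240) - 4444595*(-1/233240) = 290881/646560 + 888919/46648 = 73538560691/3770091360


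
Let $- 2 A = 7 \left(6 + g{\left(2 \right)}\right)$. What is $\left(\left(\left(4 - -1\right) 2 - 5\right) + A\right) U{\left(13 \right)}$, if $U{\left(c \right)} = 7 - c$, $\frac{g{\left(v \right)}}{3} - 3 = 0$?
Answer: $285$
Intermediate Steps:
$g{\left(v \right)} = 9$ ($g{\left(v \right)} = 9 + 3 \cdot 0 = 9 + 0 = 9$)
$A = - \frac{105}{2}$ ($A = - \frac{7 \left(6 + 9\right)}{2} = - \frac{7 \cdot 15}{2} = \left(- \frac{1}{2}\right) 105 = - \frac{105}{2} \approx -52.5$)
$\left(\left(\left(4 - -1\right) 2 - 5\right) + A\right) U{\left(13 \right)} = \left(\left(\left(4 - -1\right) 2 - 5\right) - \frac{105}{2}\right) \left(7 - 13\right) = \left(\left(\left(4 + 1\right) 2 - 5\right) - \frac{105}{2}\right) \left(7 - 13\right) = \left(\left(5 \cdot 2 - 5\right) - \frac{105}{2}\right) \left(-6\right) = \left(\left(10 - 5\right) - \frac{105}{2}\right) \left(-6\right) = \left(5 - \frac{105}{2}\right) \left(-6\right) = \left(- \frac{95}{2}\right) \left(-6\right) = 285$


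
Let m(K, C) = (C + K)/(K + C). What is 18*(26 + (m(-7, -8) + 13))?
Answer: 720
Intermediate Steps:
m(K, C) = 1 (m(K, C) = (C + K)/(C + K) = 1)
18*(26 + (m(-7, -8) + 13)) = 18*(26 + (1 + 13)) = 18*(26 + 14) = 18*40 = 720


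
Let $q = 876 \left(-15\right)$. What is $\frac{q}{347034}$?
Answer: $- \frac{2190}{57839} \approx -0.037864$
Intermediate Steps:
$q = -13140$
$\frac{q}{347034} = - \frac{13140}{347034} = \left(-13140\right) \frac{1}{347034} = - \frac{2190}{57839}$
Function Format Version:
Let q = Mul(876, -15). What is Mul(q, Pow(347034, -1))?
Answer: Rational(-2190, 57839) ≈ -0.037864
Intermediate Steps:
q = -13140
Mul(q, Pow(347034, -1)) = Mul(-13140, Pow(347034, -1)) = Mul(-13140, Rational(1, 347034)) = Rational(-2190, 57839)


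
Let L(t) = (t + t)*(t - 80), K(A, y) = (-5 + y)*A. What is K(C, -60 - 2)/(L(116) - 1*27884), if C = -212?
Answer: -3551/4883 ≈ -0.72722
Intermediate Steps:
K(A, y) = A*(-5 + y)
L(t) = 2*t*(-80 + t) (L(t) = (2*t)*(-80 + t) = 2*t*(-80 + t))
K(C, -60 - 2)/(L(116) - 1*27884) = (-212*(-5 + (-60 - 2)))/(2*116*(-80 + 116) - 1*27884) = (-212*(-5 - 62))/(2*116*36 - 27884) = (-212*(-67))/(8352 - 27884) = 14204/(-19532) = 14204*(-1/19532) = -3551/4883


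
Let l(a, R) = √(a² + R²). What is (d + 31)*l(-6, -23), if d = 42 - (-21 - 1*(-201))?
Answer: -107*√565 ≈ -2543.4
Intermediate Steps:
d = -138 (d = 42 - (-21 + 201) = 42 - 1*180 = 42 - 180 = -138)
l(a, R) = √(R² + a²)
(d + 31)*l(-6, -23) = (-138 + 31)*√((-23)² + (-6)²) = -107*√(529 + 36) = -107*√565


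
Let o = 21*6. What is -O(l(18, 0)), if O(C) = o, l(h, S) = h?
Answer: -126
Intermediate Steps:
o = 126
O(C) = 126
-O(l(18, 0)) = -1*126 = -126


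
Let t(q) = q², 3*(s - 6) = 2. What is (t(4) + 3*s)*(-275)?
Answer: -9900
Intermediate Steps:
s = 20/3 (s = 6 + (⅓)*2 = 6 + ⅔ = 20/3 ≈ 6.6667)
(t(4) + 3*s)*(-275) = (4² + 3*(20/3))*(-275) = (16 + 20)*(-275) = 36*(-275) = -9900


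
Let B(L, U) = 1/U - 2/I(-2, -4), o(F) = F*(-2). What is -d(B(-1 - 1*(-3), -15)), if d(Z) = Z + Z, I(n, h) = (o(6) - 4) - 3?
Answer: -22/285 ≈ -0.077193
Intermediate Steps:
o(F) = -2*F
I(n, h) = -19 (I(n, h) = (-2*6 - 4) - 3 = (-12 - 4) - 3 = -16 - 3 = -19)
B(L, U) = 2/19 + 1/U (B(L, U) = 1/U - 2/(-19) = 1/U - 2*(-1/19) = 1/U + 2/19 = 2/19 + 1/U)
d(Z) = 2*Z
-d(B(-1 - 1*(-3), -15)) = -2*(2/19 + 1/(-15)) = -2*(2/19 - 1/15) = -2*11/285 = -1*22/285 = -22/285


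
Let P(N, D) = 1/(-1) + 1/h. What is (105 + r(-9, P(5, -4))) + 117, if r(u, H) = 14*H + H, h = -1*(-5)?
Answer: 210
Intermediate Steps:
h = 5
P(N, D) = -⅘ (P(N, D) = 1/(-1) + 1/5 = 1*(-1) + 1*(⅕) = -1 + ⅕ = -⅘)
r(u, H) = 15*H
(105 + r(-9, P(5, -4))) + 117 = (105 + 15*(-⅘)) + 117 = (105 - 12) + 117 = 93 + 117 = 210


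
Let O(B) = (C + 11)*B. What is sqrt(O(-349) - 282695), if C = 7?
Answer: I*sqrt(288977) ≈ 537.57*I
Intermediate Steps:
O(B) = 18*B (O(B) = (7 + 11)*B = 18*B)
sqrt(O(-349) - 282695) = sqrt(18*(-349) - 282695) = sqrt(-6282 - 282695) = sqrt(-288977) = I*sqrt(288977)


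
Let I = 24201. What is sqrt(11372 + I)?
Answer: sqrt(35573) ≈ 188.61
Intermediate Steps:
sqrt(11372 + I) = sqrt(11372 + 24201) = sqrt(35573)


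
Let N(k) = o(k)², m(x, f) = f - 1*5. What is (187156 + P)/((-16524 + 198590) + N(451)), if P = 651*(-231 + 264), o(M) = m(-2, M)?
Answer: 208639/380982 ≈ 0.54764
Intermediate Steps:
m(x, f) = -5 + f (m(x, f) = f - 5 = -5 + f)
o(M) = -5 + M
P = 21483 (P = 651*33 = 21483)
N(k) = (-5 + k)²
(187156 + P)/((-16524 + 198590) + N(451)) = (187156 + 21483)/((-16524 + 198590) + (-5 + 451)²) = 208639/(182066 + 446²) = 208639/(182066 + 198916) = 208639/380982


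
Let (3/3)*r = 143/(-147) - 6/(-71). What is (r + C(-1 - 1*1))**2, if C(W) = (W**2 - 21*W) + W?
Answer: 202461301849/108930969 ≈ 1858.6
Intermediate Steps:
C(W) = W**2 - 20*W
r = -9271/10437 (r = 143/(-147) - 6/(-71) = 143*(-1/147) - 6*(-1/71) = -143/147 + 6/71 = -9271/10437 ≈ -0.88828)
(r + C(-1 - 1*1))**2 = (-9271/10437 + (-1 - 1*1)*(-20 + (-1 - 1*1)))**2 = (-9271/10437 + (-1 - 1)*(-20 + (-1 - 1)))**2 = (-9271/10437 - 2*(-20 - 2))**2 = (-9271/10437 - 2*(-22))**2 = (-9271/10437 + 44)**2 = (449957/10437)**2 = 202461301849/108930969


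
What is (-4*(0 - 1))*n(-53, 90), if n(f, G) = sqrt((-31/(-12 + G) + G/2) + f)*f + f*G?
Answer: -19080 - 106*I*sqrt(51090)/39 ≈ -19080.0 - 614.34*I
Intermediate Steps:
n(f, G) = G*f + f*sqrt(f + G/2 - 31/(-12 + G)) (n(f, G) = sqrt((-31/(-12 + G) + G*(1/2)) + f)*f + G*f = sqrt((-31/(-12 + G) + G/2) + f)*f + G*f = sqrt((G/2 - 31/(-12 + G)) + f)*f + G*f = sqrt(f + G/2 - 31/(-12 + G))*f + G*f = f*sqrt(f + G/2 - 31/(-12 + G)) + G*f = G*f + f*sqrt(f + G/2 - 31/(-12 + G)))
(-4*(0 - 1))*n(-53, 90) = (-4*(0 - 1))*(-53*(90 + sqrt(-124/(-12 + 90) + 2*90 + 4*(-53))/2)) = (-4*(-1))*(-53*(90 + sqrt(-124/78 + 180 - 212)/2)) = 4*(-53*(90 + sqrt(-124*1/78 + 180 - 212)/2)) = 4*(-53*(90 + sqrt(-62/39 + 180 - 212)/2)) = 4*(-53*(90 + sqrt(-1310/39)/2)) = 4*(-53*(90 + (I*sqrt(51090)/39)/2)) = 4*(-53*(90 + I*sqrt(51090)/78)) = 4*(-4770 - 53*I*sqrt(51090)/78) = -19080 - 106*I*sqrt(51090)/39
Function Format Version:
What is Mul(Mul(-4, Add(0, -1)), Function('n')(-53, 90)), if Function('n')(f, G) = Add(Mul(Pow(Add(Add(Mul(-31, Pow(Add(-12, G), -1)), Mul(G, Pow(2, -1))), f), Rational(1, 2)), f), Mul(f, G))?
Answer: Add(-19080, Mul(Rational(-106, 39), I, Pow(51090, Rational(1, 2)))) ≈ Add(-19080., Mul(-614.34, I))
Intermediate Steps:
Function('n')(f, G) = Add(Mul(G, f), Mul(f, Pow(Add(f, Mul(Rational(1, 2), G), Mul(-31, Pow(Add(-12, G), -1))), Rational(1, 2)))) (Function('n')(f, G) = Add(Mul(Pow(Add(Add(Mul(-31, Pow(Add(-12, G), -1)), Mul(G, Rational(1, 2))), f), Rational(1, 2)), f), Mul(G, f)) = Add(Mul(Pow(Add(Add(Mul(-31, Pow(Add(-12, G), -1)), Mul(Rational(1, 2), G)), f), Rational(1, 2)), f), Mul(G, f)) = Add(Mul(Pow(Add(Add(Mul(Rational(1, 2), G), Mul(-31, Pow(Add(-12, G), -1))), f), Rational(1, 2)), f), Mul(G, f)) = Add(Mul(Pow(Add(f, Mul(Rational(1, 2), G), Mul(-31, Pow(Add(-12, G), -1))), Rational(1, 2)), f), Mul(G, f)) = Add(Mul(f, Pow(Add(f, Mul(Rational(1, 2), G), Mul(-31, Pow(Add(-12, G), -1))), Rational(1, 2))), Mul(G, f)) = Add(Mul(G, f), Mul(f, Pow(Add(f, Mul(Rational(1, 2), G), Mul(-31, Pow(Add(-12, G), -1))), Rational(1, 2)))))
Mul(Mul(-4, Add(0, -1)), Function('n')(-53, 90)) = Mul(Mul(-4, Add(0, -1)), Mul(-53, Add(90, Mul(Rational(1, 2), Pow(Add(Mul(-124, Pow(Add(-12, 90), -1)), Mul(2, 90), Mul(4, -53)), Rational(1, 2)))))) = Mul(Mul(-4, -1), Mul(-53, Add(90, Mul(Rational(1, 2), Pow(Add(Mul(-124, Pow(78, -1)), 180, -212), Rational(1, 2)))))) = Mul(4, Mul(-53, Add(90, Mul(Rational(1, 2), Pow(Add(Mul(-124, Rational(1, 78)), 180, -212), Rational(1, 2)))))) = Mul(4, Mul(-53, Add(90, Mul(Rational(1, 2), Pow(Add(Rational(-62, 39), 180, -212), Rational(1, 2)))))) = Mul(4, Mul(-53, Add(90, Mul(Rational(1, 2), Pow(Rational(-1310, 39), Rational(1, 2)))))) = Mul(4, Mul(-53, Add(90, Mul(Rational(1, 2), Mul(Rational(1, 39), I, Pow(51090, Rational(1, 2))))))) = Mul(4, Mul(-53, Add(90, Mul(Rational(1, 78), I, Pow(51090, Rational(1, 2)))))) = Mul(4, Add(-4770, Mul(Rational(-53, 78), I, Pow(51090, Rational(1, 2))))) = Add(-19080, Mul(Rational(-106, 39), I, Pow(51090, Rational(1, 2))))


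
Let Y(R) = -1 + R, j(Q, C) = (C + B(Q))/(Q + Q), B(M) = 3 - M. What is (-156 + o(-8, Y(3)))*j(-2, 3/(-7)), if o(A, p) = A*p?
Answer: 1376/7 ≈ 196.57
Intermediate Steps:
j(Q, C) = (3 + C - Q)/(2*Q) (j(Q, C) = (C + (3 - Q))/(Q + Q) = (3 + C - Q)/((2*Q)) = (3 + C - Q)*(1/(2*Q)) = (3 + C - Q)/(2*Q))
(-156 + o(-8, Y(3)))*j(-2, 3/(-7)) = (-156 - 8*(-1 + 3))*((½)*(3 + 3/(-7) - 1*(-2))/(-2)) = (-156 - 8*2)*((½)*(-½)*(3 + 3*(-⅐) + 2)) = (-156 - 16)*((½)*(-½)*(3 - 3/7 + 2)) = -86*(-1)*32/(2*7) = -172*(-8/7) = 1376/7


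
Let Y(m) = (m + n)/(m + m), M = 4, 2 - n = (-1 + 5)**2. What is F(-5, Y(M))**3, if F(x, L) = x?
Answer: -125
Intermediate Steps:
n = -14 (n = 2 - (-1 + 5)**2 = 2 - 1*4**2 = 2 - 1*16 = 2 - 16 = -14)
Y(m) = (-14 + m)/(2*m) (Y(m) = (m - 14)/(m + m) = (-14 + m)/((2*m)) = (-14 + m)*(1/(2*m)) = (-14 + m)/(2*m))
F(-5, Y(M))**3 = (-5)**3 = -125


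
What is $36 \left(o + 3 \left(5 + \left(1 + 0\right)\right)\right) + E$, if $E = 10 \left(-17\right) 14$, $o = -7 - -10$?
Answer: $-1624$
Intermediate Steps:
$o = 3$ ($o = -7 + 10 = 3$)
$E = -2380$ ($E = \left(-170\right) 14 = -2380$)
$36 \left(o + 3 \left(5 + \left(1 + 0\right)\right)\right) + E = 36 \left(3 + 3 \left(5 + \left(1 + 0\right)\right)\right) - 2380 = 36 \left(3 + 3 \left(5 + 1\right)\right) - 2380 = 36 \left(3 + 3 \cdot 6\right) - 2380 = 36 \left(3 + 18\right) - 2380 = 36 \cdot 21 - 2380 = 756 - 2380 = -1624$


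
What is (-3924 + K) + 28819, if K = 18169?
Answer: 43064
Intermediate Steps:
(-3924 + K) + 28819 = (-3924 + 18169) + 28819 = 14245 + 28819 = 43064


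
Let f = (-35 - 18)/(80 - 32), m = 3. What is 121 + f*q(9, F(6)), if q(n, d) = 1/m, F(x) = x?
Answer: 17371/144 ≈ 120.63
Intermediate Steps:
f = -53/48 ≈ -1.1042
q(n, d) = ⅓ (q(n, d) = 1/3 = ⅓)
121 + f*q(9, F(6)) = 121 - 53/48*⅓ = 121 - 53/144 = 17371/144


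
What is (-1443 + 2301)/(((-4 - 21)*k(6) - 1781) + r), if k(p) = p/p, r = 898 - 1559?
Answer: -858/2467 ≈ -0.34779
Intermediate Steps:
r = -661
k(p) = 1
(-1443 + 2301)/(((-4 - 21)*k(6) - 1781) + r) = (-1443 + 2301)/(((-4 - 21)*1 - 1781) - 661) = 858/((-25*1 - 1781) - 661) = 858/((-25 - 1781) - 661) = 858/(-1806 - 661) = 858/(-2467) = 858*(-1/2467) = -858/2467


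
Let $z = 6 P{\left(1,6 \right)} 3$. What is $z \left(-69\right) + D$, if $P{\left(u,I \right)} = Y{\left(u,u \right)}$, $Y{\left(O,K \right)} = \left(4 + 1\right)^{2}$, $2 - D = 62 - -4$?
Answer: $-31114$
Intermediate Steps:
$D = -64$ ($D = 2 - \left(62 - -4\right) = 2 - \left(62 + 4\right) = 2 - 66 = -64$)
$Y{\left(O,K \right)} = 25$ ($Y{\left(O,K \right)} = 5^{2} = 25$)
$P{\left(u,I \right)} = 25$
$z = 450$ ($z = 6 \cdot 25 \cdot 3 = 150 \cdot 3 = 450$)
$z \left(-69\right) + D = 450 \left(-69\right) - 64 = -31050 - 64 = -31114$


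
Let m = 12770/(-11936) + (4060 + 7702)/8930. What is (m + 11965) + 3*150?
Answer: 330830583583/26647120 ≈ 12415.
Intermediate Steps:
m = 6588783/26647120 (m = 12770*(-1/11936) + 11762*(1/8930) = -6385/5968 + 5881/4465 = 6588783/26647120 ≈ 0.24726)
(m + 11965) + 3*150 = (6588783/26647120 + 11965) + 3*150 = 318839379583/26647120 + 450 = 330830583583/26647120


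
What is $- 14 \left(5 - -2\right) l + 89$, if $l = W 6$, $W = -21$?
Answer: $12437$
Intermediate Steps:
$l = -126$ ($l = \left(-21\right) 6 = -126$)
$- 14 \left(5 - -2\right) l + 89 = - 14 \left(5 - -2\right) \left(-126\right) + 89 = - 14 \left(5 + 2\right) \left(-126\right) + 89 = \left(-14\right) 7 \left(-126\right) + 89 = \left(-98\right) \left(-126\right) + 89 = 12348 + 89 = 12437$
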